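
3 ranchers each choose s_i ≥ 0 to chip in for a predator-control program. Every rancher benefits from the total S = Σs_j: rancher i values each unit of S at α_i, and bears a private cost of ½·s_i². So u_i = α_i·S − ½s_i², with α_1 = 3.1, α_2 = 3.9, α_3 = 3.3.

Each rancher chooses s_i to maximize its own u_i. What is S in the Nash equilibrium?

Rancher i's FOC: ∂u_i/∂s_i = α_i − s_i = 0, so s_i* = α_i.
NE contributions = (3.1, 3.9, 3.3); S = 10.3.

10.3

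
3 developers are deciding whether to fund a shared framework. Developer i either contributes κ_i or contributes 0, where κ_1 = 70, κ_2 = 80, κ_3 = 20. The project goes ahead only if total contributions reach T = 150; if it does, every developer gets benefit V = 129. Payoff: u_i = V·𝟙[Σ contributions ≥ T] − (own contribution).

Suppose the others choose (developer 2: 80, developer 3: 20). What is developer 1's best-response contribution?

70

Others' total = 100. Contributing 70 brings total to 170 ≥ 150: gain V − κ_1 = 59.
Best response: 70.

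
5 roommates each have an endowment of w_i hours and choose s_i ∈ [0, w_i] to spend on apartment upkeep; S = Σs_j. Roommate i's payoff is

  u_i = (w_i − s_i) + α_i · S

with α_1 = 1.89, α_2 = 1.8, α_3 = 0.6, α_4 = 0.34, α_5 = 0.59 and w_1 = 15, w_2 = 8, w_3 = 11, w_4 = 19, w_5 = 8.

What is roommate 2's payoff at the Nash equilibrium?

∂u_i/∂s_i = α_i − 1, so roommate i contributes w_i if α_i > 1, else 0.
α_i > 1 for i ∈ {1, 2}; NE contributions (15, 8, 0, 0, 0), S = 23.
u_2 = (8 − 8) + 1.8·23 = 41.4.

41.4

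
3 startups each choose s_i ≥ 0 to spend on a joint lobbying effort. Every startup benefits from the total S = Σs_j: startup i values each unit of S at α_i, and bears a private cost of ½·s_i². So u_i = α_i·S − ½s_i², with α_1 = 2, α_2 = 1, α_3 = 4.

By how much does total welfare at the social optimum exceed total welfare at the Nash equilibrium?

35

Startup i's FOC: ∂u_i/∂s_i = α_i − s_i = 0, so s_i* = α_i.
NE contributions = (2, 1, 4); S = 7.
W^NE = (Σα)·S − ½Σα_i² = 7² − ½·21 = 38.5.
Planner sets s_i = Σα_j = 7 for every i, so S^SO = 3·7 = 21.
W^SO = (Σα)·S^SO − ½·3·(Σα)² = (3/2)·7² = 73.5.
Deadweight loss = W^SO − W^NE = 35.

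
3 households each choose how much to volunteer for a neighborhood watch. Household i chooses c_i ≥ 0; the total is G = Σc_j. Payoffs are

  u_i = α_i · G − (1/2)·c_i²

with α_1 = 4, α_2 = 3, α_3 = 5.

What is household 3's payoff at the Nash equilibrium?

Household i's FOC: ∂u_i/∂c_i = α_i − c_i = 0, so c_i* = α_i.
NE contributions = (4, 3, 5); G = 12.
u_3 = α_3·G − ½·(c_3)² = 5·12 − ½·5² = 47.5.

47.5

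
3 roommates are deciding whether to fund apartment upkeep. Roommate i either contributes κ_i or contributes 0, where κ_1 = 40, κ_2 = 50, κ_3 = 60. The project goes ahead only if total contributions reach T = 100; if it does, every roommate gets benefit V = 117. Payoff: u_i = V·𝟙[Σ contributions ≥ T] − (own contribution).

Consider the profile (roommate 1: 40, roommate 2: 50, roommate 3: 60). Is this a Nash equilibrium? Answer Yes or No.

Total = 150 ≥ 100: provided.
Roommate 1 (pledges 40, payoff 77): dropping to 0 → total 110, payoff 117. Profitable deviation.

No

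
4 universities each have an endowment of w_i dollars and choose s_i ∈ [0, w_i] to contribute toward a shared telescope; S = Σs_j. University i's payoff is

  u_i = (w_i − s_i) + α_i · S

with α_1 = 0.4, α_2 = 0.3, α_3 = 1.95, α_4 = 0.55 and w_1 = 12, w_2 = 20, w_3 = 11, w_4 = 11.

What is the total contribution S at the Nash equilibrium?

11

∂u_i/∂s_i = α_i − 1, so university i contributes w_i if α_i > 1, else 0.
α_i > 1 for i ∈ {3}; NE contributions (0, 0, 11, 0), S = 11.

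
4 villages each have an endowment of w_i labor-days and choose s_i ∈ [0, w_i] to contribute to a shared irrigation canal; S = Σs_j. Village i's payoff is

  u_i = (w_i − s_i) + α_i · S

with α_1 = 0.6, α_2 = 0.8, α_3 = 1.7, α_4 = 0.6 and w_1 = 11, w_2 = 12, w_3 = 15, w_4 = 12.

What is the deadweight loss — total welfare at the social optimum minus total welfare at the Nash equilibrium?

94.5

∂u_i/∂s_i = α_i − 1, so village i contributes w_i if α_i > 1, else 0.
α_i > 1 for i ∈ {3}; NE contributions (0, 0, 15, 0), S = 15.
W^NE = Σw_i − S^NE + (Σα_i)·S^NE = 50 + 2.7·15 = 90.5.
Planner: ∂(Σu_j)/∂s_i = Σα_j − 1 = 2.7 > 0, so everyone contributes w_i; S^SO = 50, W^SO = 50 + 2.7·50 = 185.
Deadweight loss = 94.5.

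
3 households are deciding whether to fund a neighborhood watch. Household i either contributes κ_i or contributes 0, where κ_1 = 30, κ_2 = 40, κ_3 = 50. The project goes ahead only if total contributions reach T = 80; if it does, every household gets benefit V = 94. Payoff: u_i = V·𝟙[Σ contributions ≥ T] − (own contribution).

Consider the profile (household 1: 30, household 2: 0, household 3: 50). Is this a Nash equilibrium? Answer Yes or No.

Total = 80 ≥ 80: provided.
Household 1 (pledges 30, payoff 64): dropping to 0 → total 50, payoff 0. No gain.
Household 2 (pledges 0, payoff 94): pledging 40 → total 120, payoff 54. No gain.
Household 3 (pledges 50, payoff 44): dropping to 0 → total 30, payoff 0. No gain.

Yes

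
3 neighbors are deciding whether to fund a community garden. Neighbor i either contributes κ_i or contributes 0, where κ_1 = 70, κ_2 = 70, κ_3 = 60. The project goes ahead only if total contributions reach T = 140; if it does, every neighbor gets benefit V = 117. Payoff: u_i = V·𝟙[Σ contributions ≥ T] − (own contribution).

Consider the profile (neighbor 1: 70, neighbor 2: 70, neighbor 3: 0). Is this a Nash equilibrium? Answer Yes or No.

Yes

Total = 140 ≥ 140: provided.
Neighbor 1 (pledges 70, payoff 47): dropping to 0 → total 70, payoff 0. No gain.
Neighbor 2 (pledges 70, payoff 47): dropping to 0 → total 70, payoff 0. No gain.
Neighbor 3 (pledges 0, payoff 117): pledging 60 → total 200, payoff 57. No gain.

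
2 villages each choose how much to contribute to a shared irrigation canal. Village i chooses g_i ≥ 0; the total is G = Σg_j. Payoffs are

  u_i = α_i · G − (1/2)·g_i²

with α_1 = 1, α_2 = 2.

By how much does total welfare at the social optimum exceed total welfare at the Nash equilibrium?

Village i's FOC: ∂u_i/∂g_i = α_i − g_i = 0, so g_i* = α_i.
NE contributions = (1, 2); G = 3.
W^NE = (Σα)·G − ½Σα_i² = 3² − ½·5 = 6.5.
Planner sets g_i = Σα_j = 3 for every i, so G^SO = 2·3 = 6.
W^SO = (Σα)·G^SO − ½·2·(Σα)² = (2/2)·3² = 9.
Deadweight loss = W^SO − W^NE = 2.5.

2.5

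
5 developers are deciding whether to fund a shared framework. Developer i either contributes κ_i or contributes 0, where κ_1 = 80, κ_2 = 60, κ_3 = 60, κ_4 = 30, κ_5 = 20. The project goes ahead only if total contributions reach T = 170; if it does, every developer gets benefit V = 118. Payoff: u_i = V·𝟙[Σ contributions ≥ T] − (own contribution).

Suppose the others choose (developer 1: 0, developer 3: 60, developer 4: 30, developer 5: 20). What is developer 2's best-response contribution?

60

Others' total = 110. Contributing 60 brings total to 170 ≥ 170: gain V − κ_2 = 58.
Best response: 60.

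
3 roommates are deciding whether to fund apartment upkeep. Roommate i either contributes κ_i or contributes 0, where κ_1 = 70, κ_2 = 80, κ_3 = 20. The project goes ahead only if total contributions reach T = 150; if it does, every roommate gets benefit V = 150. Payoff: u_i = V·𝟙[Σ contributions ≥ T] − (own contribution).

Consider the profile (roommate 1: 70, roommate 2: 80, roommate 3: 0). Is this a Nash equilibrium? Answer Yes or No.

Total = 150 ≥ 150: provided.
Roommate 1 (pledges 70, payoff 80): dropping to 0 → total 80, payoff 0. No gain.
Roommate 2 (pledges 80, payoff 70): dropping to 0 → total 70, payoff 0. No gain.
Roommate 3 (pledges 0, payoff 150): pledging 20 → total 170, payoff 130. No gain.

Yes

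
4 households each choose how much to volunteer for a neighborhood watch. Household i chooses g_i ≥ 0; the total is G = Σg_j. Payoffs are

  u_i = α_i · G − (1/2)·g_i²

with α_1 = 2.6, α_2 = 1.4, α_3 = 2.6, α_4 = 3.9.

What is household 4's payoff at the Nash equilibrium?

Household i's FOC: ∂u_i/∂g_i = α_i − g_i = 0, so g_i* = α_i.
NE contributions = (2.6, 1.4, 2.6, 3.9); G = 10.5.
u_4 = α_4·G − ½·(g_4)² = 3.9·10.5 − ½·3.9² = 33.345.

33.345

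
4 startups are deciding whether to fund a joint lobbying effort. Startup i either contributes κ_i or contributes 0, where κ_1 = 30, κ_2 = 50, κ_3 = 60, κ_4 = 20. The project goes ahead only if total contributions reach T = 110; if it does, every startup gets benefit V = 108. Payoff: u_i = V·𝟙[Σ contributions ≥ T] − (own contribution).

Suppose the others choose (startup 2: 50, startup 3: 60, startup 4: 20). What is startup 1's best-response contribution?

0

Others' total = 130 ≥ 110; contributing adds cost 30 for no extra benefit.
Best response: 0.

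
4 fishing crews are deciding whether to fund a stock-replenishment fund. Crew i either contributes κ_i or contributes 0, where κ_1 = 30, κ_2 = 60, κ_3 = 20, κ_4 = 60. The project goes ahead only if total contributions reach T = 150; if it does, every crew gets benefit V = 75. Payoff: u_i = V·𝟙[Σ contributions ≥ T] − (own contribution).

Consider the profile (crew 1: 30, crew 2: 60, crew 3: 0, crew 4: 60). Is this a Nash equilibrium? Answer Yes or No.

Total = 150 ≥ 150: provided.
Crew 1 (pledges 30, payoff 45): dropping to 0 → total 120, payoff 0. No gain.
Crew 2 (pledges 60, payoff 15): dropping to 0 → total 90, payoff 0. No gain.
Crew 3 (pledges 0, payoff 75): pledging 20 → total 170, payoff 55. No gain.
Crew 4 (pledges 60, payoff 15): dropping to 0 → total 90, payoff 0. No gain.

Yes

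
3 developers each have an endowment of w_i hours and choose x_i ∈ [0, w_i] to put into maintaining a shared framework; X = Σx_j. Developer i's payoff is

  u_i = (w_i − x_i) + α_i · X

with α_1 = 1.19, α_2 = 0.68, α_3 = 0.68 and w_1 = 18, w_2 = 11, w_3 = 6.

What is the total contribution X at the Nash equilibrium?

18

∂u_i/∂x_i = α_i − 1, so developer i contributes w_i if α_i > 1, else 0.
α_i > 1 for i ∈ {1}; NE contributions (18, 0, 0), X = 18.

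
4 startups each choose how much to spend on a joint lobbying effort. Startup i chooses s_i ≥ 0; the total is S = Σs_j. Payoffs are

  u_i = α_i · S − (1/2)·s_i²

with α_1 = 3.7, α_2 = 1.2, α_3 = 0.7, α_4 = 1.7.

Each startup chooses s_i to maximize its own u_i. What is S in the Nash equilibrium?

7.3

Startup i's FOC: ∂u_i/∂s_i = α_i − s_i = 0, so s_i* = α_i.
NE contributions = (3.7, 1.2, 0.7, 1.7); S = 7.3.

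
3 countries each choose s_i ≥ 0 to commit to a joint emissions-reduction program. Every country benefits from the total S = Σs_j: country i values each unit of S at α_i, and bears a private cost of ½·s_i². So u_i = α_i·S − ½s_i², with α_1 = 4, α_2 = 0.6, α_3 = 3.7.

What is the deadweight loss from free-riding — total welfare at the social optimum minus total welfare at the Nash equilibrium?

Country i's FOC: ∂u_i/∂s_i = α_i − s_i = 0, so s_i* = α_i.
NE contributions = (4, 0.6, 3.7); S = 8.3.
W^NE = (Σα)·S − ½Σα_i² = 8.3² − ½·30.05 = 53.865.
Planner sets s_i = Σα_j = 8.3 for every i, so S^SO = 3·8.3 = 24.9.
W^SO = (Σα)·S^SO − ½·3·(Σα)² = (3/2)·8.3² = 103.335.
Deadweight loss = W^SO − W^NE = 49.47.

49.47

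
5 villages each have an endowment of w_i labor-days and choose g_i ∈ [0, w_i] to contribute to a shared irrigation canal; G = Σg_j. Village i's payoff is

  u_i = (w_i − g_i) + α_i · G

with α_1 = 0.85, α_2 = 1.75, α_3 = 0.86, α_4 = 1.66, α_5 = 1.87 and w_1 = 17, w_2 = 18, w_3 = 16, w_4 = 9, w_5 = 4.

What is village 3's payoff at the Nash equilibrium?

42.66

∂u_i/∂g_i = α_i − 1, so village i contributes w_i if α_i > 1, else 0.
α_i > 1 for i ∈ {2, 4, 5}; NE contributions (0, 18, 0, 9, 4), G = 31.
u_3 = (16 − 0) + 0.86·31 = 42.66.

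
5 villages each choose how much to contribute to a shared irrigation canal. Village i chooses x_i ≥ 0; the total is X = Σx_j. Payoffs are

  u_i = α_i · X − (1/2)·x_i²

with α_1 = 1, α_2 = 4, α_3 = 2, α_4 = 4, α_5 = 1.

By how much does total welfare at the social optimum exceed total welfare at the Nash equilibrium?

Village i's FOC: ∂u_i/∂x_i = α_i − x_i = 0, so x_i* = α_i.
NE contributions = (1, 4, 2, 4, 1); X = 12.
W^NE = (Σα)·X − ½Σα_i² = 12² − ½·38 = 125.
Planner sets x_i = Σα_j = 12 for every i, so X^SO = 5·12 = 60.
W^SO = (Σα)·X^SO − ½·5·(Σα)² = (5/2)·12² = 360.
Deadweight loss = W^SO − W^NE = 235.

235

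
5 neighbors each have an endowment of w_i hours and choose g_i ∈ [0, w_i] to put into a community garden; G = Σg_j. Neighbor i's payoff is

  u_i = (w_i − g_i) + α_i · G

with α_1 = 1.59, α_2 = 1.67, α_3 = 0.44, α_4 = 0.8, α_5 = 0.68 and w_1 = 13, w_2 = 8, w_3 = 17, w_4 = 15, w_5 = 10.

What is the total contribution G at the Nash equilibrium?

21

∂u_i/∂g_i = α_i − 1, so neighbor i contributes w_i if α_i > 1, else 0.
α_i > 1 for i ∈ {1, 2}; NE contributions (13, 8, 0, 0, 0), G = 21.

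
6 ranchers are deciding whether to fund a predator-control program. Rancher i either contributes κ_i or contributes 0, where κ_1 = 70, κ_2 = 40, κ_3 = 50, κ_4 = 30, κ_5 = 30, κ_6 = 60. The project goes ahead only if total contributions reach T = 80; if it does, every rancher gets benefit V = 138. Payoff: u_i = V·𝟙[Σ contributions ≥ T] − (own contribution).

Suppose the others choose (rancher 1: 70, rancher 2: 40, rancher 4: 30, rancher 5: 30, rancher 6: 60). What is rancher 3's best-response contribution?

Others' total = 230 ≥ 80; contributing adds cost 50 for no extra benefit.
Best response: 0.

0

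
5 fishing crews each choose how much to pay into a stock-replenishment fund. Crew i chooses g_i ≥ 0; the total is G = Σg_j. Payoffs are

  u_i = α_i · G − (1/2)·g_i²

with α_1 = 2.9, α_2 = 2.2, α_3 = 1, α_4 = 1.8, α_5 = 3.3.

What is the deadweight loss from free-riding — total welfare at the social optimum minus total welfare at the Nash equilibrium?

Crew i's FOC: ∂u_i/∂g_i = α_i − g_i = 0, so g_i* = α_i.
NE contributions = (2.9, 2.2, 1, 1.8, 3.3); G = 11.2.
W^NE = (Σα)·G − ½Σα_i² = 11.2² − ½·28.38 = 111.25.
Planner sets g_i = Σα_j = 11.2 for every i, so G^SO = 5·11.2 = 56.
W^SO = (Σα)·G^SO − ½·5·(Σα)² = (5/2)·11.2² = 313.6.
Deadweight loss = W^SO − W^NE = 202.35.

202.35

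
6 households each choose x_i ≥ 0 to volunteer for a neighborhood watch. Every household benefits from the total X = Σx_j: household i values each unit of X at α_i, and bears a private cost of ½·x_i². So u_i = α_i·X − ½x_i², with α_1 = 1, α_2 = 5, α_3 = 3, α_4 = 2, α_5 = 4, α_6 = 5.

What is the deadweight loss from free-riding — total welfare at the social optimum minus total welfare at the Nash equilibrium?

Household i's FOC: ∂u_i/∂x_i = α_i − x_i = 0, so x_i* = α_i.
NE contributions = (1, 5, 3, 2, 4, 5); X = 20.
W^NE = (Σα)·X − ½Σα_i² = 20² − ½·80 = 360.
Planner sets x_i = Σα_j = 20 for every i, so X^SO = 6·20 = 120.
W^SO = (Σα)·X^SO − ½·6·(Σα)² = (6/2)·20² = 1200.
Deadweight loss = W^SO − W^NE = 840.

840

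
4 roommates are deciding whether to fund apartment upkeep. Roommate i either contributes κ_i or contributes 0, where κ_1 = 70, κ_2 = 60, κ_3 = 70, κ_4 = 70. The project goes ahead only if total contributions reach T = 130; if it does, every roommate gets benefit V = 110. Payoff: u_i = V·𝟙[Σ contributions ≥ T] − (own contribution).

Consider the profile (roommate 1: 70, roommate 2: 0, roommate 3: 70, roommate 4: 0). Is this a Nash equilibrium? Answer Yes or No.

Yes

Total = 140 ≥ 130: provided.
Roommate 1 (pledges 70, payoff 40): dropping to 0 → total 70, payoff 0. No gain.
Roommate 2 (pledges 0, payoff 110): pledging 60 → total 200, payoff 50. No gain.
Roommate 3 (pledges 70, payoff 40): dropping to 0 → total 70, payoff 0. No gain.
Roommate 4 (pledges 0, payoff 110): pledging 70 → total 210, payoff 40. No gain.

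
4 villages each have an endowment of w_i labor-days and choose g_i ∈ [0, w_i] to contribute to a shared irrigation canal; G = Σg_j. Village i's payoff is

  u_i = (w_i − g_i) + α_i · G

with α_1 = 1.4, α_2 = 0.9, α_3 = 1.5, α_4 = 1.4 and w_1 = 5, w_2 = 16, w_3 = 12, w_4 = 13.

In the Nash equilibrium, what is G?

∂u_i/∂g_i = α_i − 1, so village i contributes w_i if α_i > 1, else 0.
α_i > 1 for i ∈ {1, 3, 4}; NE contributions (5, 0, 12, 13), G = 30.

30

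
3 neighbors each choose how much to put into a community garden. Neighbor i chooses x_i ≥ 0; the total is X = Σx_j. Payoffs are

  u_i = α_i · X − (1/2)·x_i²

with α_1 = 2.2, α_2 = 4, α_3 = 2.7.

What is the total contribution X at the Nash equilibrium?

8.9

Neighbor i's FOC: ∂u_i/∂x_i = α_i − x_i = 0, so x_i* = α_i.
NE contributions = (2.2, 4, 2.7); X = 8.9.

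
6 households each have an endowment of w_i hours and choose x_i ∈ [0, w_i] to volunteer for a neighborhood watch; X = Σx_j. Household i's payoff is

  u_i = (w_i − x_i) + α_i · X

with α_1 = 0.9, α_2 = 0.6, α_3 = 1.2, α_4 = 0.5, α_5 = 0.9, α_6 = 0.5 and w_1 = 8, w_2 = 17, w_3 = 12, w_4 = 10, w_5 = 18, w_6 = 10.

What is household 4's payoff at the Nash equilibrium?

∂u_i/∂x_i = α_i − 1, so household i contributes w_i if α_i > 1, else 0.
α_i > 1 for i ∈ {3}; NE contributions (0, 0, 12, 0, 0, 0), X = 12.
u_4 = (10 − 0) + 0.5·12 = 16.

16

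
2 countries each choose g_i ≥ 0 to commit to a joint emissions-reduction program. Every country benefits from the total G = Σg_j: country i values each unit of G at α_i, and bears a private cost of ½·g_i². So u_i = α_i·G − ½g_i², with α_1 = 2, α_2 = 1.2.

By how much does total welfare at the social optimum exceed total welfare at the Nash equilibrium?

2.72

Country i's FOC: ∂u_i/∂g_i = α_i − g_i = 0, so g_i* = α_i.
NE contributions = (2, 1.2); G = 3.2.
W^NE = (Σα)·G − ½Σα_i² = 3.2² − ½·5.44 = 7.52.
Planner sets g_i = Σα_j = 3.2 for every i, so G^SO = 2·3.2 = 6.4.
W^SO = (Σα)·G^SO − ½·2·(Σα)² = (2/2)·3.2² = 10.24.
Deadweight loss = W^SO − W^NE = 2.72.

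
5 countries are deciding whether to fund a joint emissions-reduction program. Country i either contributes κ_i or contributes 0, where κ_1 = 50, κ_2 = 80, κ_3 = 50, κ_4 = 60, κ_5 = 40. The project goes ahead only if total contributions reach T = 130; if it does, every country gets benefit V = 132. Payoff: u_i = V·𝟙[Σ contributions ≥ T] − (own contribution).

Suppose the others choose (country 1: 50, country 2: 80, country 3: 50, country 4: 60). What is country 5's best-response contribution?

0

Others' total = 240 ≥ 130; contributing adds cost 40 for no extra benefit.
Best response: 0.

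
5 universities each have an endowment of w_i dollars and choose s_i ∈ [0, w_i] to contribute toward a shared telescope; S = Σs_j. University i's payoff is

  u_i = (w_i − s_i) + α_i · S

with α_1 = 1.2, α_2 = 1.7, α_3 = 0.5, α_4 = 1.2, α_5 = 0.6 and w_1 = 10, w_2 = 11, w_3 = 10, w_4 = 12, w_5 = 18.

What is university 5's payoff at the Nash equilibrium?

∂u_i/∂s_i = α_i − 1, so university i contributes w_i if α_i > 1, else 0.
α_i > 1 for i ∈ {1, 2, 4}; NE contributions (10, 11, 0, 12, 0), S = 33.
u_5 = (18 − 0) + 0.6·33 = 37.8.

37.8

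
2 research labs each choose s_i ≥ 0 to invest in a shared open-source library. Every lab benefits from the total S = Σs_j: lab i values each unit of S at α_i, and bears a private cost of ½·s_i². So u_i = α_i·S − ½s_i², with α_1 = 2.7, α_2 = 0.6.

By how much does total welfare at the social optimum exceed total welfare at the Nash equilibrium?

3.825

Lab i's FOC: ∂u_i/∂s_i = α_i − s_i = 0, so s_i* = α_i.
NE contributions = (2.7, 0.6); S = 3.3.
W^NE = (Σα)·S − ½Σα_i² = 3.3² − ½·7.65 = 7.065.
Planner sets s_i = Σα_j = 3.3 for every i, so S^SO = 2·3.3 = 6.6.
W^SO = (Σα)·S^SO − ½·2·(Σα)² = (2/2)·3.3² = 10.89.
Deadweight loss = W^SO − W^NE = 3.825.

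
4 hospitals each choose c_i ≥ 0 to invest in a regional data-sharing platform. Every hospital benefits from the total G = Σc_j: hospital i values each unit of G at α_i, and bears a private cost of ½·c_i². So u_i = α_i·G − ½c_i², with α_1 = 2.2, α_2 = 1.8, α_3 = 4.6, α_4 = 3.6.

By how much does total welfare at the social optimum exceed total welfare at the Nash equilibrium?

169.94

Hospital i's FOC: ∂u_i/∂c_i = α_i − c_i = 0, so c_i* = α_i.
NE contributions = (2.2, 1.8, 4.6, 3.6); G = 12.2.
W^NE = (Σα)·G − ½Σα_i² = 12.2² − ½·42.2 = 127.74.
Planner sets c_i = Σα_j = 12.2 for every i, so G^SO = 4·12.2 = 48.8.
W^SO = (Σα)·G^SO − ½·4·(Σα)² = (4/2)·12.2² = 297.68.
Deadweight loss = W^SO − W^NE = 169.94.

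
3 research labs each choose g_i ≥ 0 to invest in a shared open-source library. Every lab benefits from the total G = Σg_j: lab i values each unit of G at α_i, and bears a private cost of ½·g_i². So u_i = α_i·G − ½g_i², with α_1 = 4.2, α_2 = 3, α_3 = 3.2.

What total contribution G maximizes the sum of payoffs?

Planner FOC: ∂(Σu_j)/∂g_i = (Σα_j) − g_i = 0, so g_i^SO = Σα_j = 10.4 for every i; G^SO = 31.2.

31.2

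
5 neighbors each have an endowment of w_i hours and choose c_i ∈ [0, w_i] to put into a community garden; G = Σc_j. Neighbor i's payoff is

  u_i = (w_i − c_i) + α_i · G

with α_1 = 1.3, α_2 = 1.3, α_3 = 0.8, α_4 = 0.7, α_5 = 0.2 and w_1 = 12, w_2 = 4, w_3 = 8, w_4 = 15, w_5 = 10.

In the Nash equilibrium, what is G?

∂u_i/∂c_i = α_i − 1, so neighbor i contributes w_i if α_i > 1, else 0.
α_i > 1 for i ∈ {1, 2}; NE contributions (12, 4, 0, 0, 0), G = 16.

16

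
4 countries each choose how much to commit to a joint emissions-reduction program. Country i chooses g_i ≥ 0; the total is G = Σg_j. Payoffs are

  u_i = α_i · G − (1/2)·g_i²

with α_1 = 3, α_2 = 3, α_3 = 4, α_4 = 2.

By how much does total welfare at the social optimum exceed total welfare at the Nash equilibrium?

163

Country i's FOC: ∂u_i/∂g_i = α_i − g_i = 0, so g_i* = α_i.
NE contributions = (3, 3, 4, 2); G = 12.
W^NE = (Σα)·G − ½Σα_i² = 12² − ½·38 = 125.
Planner sets g_i = Σα_j = 12 for every i, so G^SO = 4·12 = 48.
W^SO = (Σα)·G^SO − ½·4·(Σα)² = (4/2)·12² = 288.
Deadweight loss = W^SO − W^NE = 163.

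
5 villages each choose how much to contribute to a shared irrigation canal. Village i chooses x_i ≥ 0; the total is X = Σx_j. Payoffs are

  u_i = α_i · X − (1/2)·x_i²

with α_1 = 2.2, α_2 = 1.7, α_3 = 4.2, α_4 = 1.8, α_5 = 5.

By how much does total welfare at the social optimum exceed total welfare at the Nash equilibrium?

359.82

Village i's FOC: ∂u_i/∂x_i = α_i − x_i = 0, so x_i* = α_i.
NE contributions = (2.2, 1.7, 4.2, 1.8, 5); X = 14.9.
W^NE = (Σα)·X − ½Σα_i² = 14.9² − ½·53.61 = 195.205.
Planner sets x_i = Σα_j = 14.9 for every i, so X^SO = 5·14.9 = 74.5.
W^SO = (Σα)·X^SO − ½·5·(Σα)² = (5/2)·14.9² = 555.025.
Deadweight loss = W^SO − W^NE = 359.82.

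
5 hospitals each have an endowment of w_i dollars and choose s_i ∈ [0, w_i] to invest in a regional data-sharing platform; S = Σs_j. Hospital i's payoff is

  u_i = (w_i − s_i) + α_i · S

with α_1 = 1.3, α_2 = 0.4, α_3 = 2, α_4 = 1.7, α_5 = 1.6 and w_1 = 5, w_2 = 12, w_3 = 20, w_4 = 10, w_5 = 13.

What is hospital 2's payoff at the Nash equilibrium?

∂u_i/∂s_i = α_i − 1, so hospital i contributes w_i if α_i > 1, else 0.
α_i > 1 for i ∈ {1, 3, 4, 5}; NE contributions (5, 0, 20, 10, 13), S = 48.
u_2 = (12 − 0) + 0.4·48 = 31.2.

31.2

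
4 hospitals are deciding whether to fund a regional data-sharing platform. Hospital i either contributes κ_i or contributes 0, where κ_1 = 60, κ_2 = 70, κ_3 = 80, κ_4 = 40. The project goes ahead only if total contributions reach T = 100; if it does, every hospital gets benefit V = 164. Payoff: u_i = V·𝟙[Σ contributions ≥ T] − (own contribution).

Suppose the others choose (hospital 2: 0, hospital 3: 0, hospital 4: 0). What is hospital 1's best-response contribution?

0

Others' total = 0. Even contributing 60 gives 60 < 100: no benefit either way.
Best response: 0.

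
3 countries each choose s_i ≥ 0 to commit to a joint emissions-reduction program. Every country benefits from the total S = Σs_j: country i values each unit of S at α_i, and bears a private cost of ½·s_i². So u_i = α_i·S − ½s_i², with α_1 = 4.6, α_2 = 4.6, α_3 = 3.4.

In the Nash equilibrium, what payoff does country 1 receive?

47.38

Country i's FOC: ∂u_i/∂s_i = α_i − s_i = 0, so s_i* = α_i.
NE contributions = (4.6, 4.6, 3.4); S = 12.6.
u_1 = α_1·S − ½·(s_1)² = 4.6·12.6 − ½·4.6² = 47.38.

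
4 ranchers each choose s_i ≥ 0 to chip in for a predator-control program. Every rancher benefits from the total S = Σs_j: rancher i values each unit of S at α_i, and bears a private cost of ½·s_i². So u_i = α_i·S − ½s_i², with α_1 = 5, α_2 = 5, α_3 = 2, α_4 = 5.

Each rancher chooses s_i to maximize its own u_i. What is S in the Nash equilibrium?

Rancher i's FOC: ∂u_i/∂s_i = α_i − s_i = 0, so s_i* = α_i.
NE contributions = (5, 5, 2, 5); S = 17.

17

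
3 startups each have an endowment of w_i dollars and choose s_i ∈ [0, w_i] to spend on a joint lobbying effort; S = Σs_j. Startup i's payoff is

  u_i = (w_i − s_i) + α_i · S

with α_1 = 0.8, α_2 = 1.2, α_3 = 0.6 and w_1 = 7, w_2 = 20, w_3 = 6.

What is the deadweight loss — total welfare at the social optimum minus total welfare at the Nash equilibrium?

∂u_i/∂s_i = α_i − 1, so startup i contributes w_i if α_i > 1, else 0.
α_i > 1 for i ∈ {2}; NE contributions (0, 20, 0), S = 20.
W^NE = Σw_i − S^NE + (Σα_i)·S^NE = 33 + 1.6·20 = 65.
Planner: ∂(Σu_j)/∂s_i = Σα_j − 1 = 1.6 > 0, so everyone contributes w_i; S^SO = 33, W^SO = 33 + 1.6·33 = 85.8.
Deadweight loss = 20.8.

20.8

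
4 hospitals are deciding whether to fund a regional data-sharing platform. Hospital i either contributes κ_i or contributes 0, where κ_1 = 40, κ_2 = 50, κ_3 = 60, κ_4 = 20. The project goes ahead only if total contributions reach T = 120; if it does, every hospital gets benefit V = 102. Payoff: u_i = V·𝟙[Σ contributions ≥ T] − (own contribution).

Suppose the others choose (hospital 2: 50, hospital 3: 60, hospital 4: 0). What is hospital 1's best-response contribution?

Others' total = 110. Contributing 40 brings total to 150 ≥ 120: gain V − κ_1 = 62.
Best response: 40.

40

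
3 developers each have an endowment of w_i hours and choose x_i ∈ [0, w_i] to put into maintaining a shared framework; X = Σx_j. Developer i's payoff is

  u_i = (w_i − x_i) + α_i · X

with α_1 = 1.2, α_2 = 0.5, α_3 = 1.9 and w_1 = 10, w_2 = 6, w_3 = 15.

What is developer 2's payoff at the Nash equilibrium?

18.5

∂u_i/∂x_i = α_i − 1, so developer i contributes w_i if α_i > 1, else 0.
α_i > 1 for i ∈ {1, 3}; NE contributions (10, 0, 15), X = 25.
u_2 = (6 − 0) + 0.5·25 = 18.5.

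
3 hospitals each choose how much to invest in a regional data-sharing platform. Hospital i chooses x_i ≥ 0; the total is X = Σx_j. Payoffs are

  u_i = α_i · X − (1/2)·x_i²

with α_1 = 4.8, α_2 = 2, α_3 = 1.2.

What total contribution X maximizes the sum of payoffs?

24

Planner FOC: ∂(Σu_j)/∂x_i = (Σα_j) − x_i = 0, so x_i^SO = Σα_j = 8 for every i; X^SO = 24.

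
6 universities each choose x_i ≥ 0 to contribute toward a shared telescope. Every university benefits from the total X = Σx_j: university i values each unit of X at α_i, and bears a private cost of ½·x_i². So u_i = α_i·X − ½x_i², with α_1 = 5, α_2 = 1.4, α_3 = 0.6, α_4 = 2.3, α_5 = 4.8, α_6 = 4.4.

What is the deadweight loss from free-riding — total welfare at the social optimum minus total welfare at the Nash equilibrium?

University i's FOC: ∂u_i/∂x_i = α_i − x_i = 0, so x_i* = α_i.
NE contributions = (5, 1.4, 0.6, 2.3, 4.8, 4.4); X = 18.5.
W^NE = (Σα)·X − ½Σα_i² = 18.5² − ½·75.01 = 304.745.
Planner sets x_i = Σα_j = 18.5 for every i, so X^SO = 6·18.5 = 111.
W^SO = (Σα)·X^SO − ½·6·(Σα)² = (6/2)·18.5² = 1026.75.
Deadweight loss = W^SO − W^NE = 722.005.

722.005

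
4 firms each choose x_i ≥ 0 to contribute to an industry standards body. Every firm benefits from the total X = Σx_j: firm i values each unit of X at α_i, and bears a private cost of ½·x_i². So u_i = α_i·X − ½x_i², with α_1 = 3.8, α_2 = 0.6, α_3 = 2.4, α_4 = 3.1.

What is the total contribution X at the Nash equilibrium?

9.9

Firm i's FOC: ∂u_i/∂x_i = α_i − x_i = 0, so x_i* = α_i.
NE contributions = (3.8, 0.6, 2.4, 3.1); X = 9.9.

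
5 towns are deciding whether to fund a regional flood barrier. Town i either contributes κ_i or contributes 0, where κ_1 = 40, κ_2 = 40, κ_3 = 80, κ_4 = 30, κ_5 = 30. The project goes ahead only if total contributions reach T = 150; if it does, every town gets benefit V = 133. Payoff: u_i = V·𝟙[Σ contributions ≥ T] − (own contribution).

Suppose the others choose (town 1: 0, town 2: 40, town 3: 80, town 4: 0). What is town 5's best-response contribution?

Others' total = 120. Contributing 30 brings total to 150 ≥ 150: gain V − κ_5 = 103.
Best response: 30.

30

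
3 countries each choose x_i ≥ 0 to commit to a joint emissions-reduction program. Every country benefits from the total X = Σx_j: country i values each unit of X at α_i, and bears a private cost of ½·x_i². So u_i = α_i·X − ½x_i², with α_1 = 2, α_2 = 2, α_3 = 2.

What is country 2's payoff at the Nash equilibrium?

Country i's FOC: ∂u_i/∂x_i = α_i − x_i = 0, so x_i* = α_i.
NE contributions = (2, 2, 2); X = 6.
u_2 = α_2·X − ½·(x_2)² = 2·6 − ½·2² = 10.

10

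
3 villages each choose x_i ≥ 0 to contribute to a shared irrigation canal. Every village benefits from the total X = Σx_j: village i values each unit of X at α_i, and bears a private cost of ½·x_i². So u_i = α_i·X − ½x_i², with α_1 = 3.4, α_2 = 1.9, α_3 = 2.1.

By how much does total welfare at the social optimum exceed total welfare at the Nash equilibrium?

Village i's FOC: ∂u_i/∂x_i = α_i − x_i = 0, so x_i* = α_i.
NE contributions = (3.4, 1.9, 2.1); X = 7.4.
W^NE = (Σα)·X − ½Σα_i² = 7.4² − ½·19.58 = 44.97.
Planner sets x_i = Σα_j = 7.4 for every i, so X^SO = 3·7.4 = 22.2.
W^SO = (Σα)·X^SO − ½·3·(Σα)² = (3/2)·7.4² = 82.14.
Deadweight loss = W^SO − W^NE = 37.17.

37.17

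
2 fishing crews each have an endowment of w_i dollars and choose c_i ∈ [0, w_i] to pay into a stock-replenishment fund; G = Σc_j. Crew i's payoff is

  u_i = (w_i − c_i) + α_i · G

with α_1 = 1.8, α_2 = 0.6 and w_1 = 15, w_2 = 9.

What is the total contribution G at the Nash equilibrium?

∂u_i/∂c_i = α_i − 1, so crew i contributes w_i if α_i > 1, else 0.
α_i > 1 for i ∈ {1}; NE contributions (15, 0), G = 15.

15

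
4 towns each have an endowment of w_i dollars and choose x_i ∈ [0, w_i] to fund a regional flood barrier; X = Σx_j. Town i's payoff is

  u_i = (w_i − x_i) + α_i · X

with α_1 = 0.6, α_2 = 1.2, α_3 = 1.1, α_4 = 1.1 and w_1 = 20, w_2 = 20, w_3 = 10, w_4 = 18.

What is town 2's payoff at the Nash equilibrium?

57.6

∂u_i/∂x_i = α_i − 1, so town i contributes w_i if α_i > 1, else 0.
α_i > 1 for i ∈ {2, 3, 4}; NE contributions (0, 20, 10, 18), X = 48.
u_2 = (20 − 20) + 1.2·48 = 57.6.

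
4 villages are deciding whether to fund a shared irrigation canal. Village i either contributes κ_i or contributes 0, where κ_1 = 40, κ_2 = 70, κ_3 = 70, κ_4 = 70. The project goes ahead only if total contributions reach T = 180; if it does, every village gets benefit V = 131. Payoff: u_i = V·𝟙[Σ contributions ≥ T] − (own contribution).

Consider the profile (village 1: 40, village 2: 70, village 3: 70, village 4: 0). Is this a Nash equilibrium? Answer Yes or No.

Yes

Total = 180 ≥ 180: provided.
Village 1 (pledges 40, payoff 91): dropping to 0 → total 140, payoff 0. No gain.
Village 2 (pledges 70, payoff 61): dropping to 0 → total 110, payoff 0. No gain.
Village 3 (pledges 70, payoff 61): dropping to 0 → total 110, payoff 0. No gain.
Village 4 (pledges 0, payoff 131): pledging 70 → total 250, payoff 61. No gain.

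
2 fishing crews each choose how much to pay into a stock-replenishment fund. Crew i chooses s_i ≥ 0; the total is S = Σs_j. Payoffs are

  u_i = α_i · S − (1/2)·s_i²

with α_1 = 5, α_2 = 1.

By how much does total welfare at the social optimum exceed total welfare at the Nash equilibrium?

13

Crew i's FOC: ∂u_i/∂s_i = α_i − s_i = 0, so s_i* = α_i.
NE contributions = (5, 1); S = 6.
W^NE = (Σα)·S − ½Σα_i² = 6² − ½·26 = 23.
Planner sets s_i = Σα_j = 6 for every i, so S^SO = 2·6 = 12.
W^SO = (Σα)·S^SO − ½·2·(Σα)² = (2/2)·6² = 36.
Deadweight loss = W^SO − W^NE = 13.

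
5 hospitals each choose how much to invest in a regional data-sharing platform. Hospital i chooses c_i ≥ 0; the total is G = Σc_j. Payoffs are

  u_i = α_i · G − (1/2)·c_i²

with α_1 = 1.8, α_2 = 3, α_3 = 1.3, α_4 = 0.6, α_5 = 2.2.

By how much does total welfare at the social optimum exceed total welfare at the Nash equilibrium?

Hospital i's FOC: ∂u_i/∂c_i = α_i − c_i = 0, so c_i* = α_i.
NE contributions = (1.8, 3, 1.3, 0.6, 2.2); G = 8.9.
W^NE = (Σα)·G − ½Σα_i² = 8.9² − ½·19.13 = 69.645.
Planner sets c_i = Σα_j = 8.9 for every i, so G^SO = 5·8.9 = 44.5.
W^SO = (Σα)·G^SO − ½·5·(Σα)² = (5/2)·8.9² = 198.025.
Deadweight loss = W^SO − W^NE = 128.38.

128.38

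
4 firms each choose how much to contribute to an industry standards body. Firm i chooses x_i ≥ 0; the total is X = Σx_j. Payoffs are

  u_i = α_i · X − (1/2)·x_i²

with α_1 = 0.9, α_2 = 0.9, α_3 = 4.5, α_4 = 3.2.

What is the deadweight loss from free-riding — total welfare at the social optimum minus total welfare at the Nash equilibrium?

Firm i's FOC: ∂u_i/∂x_i = α_i − x_i = 0, so x_i* = α_i.
NE contributions = (0.9, 0.9, 4.5, 3.2); X = 9.5.
W^NE = (Σα)·X − ½Σα_i² = 9.5² − ½·32.11 = 74.195.
Planner sets x_i = Σα_j = 9.5 for every i, so X^SO = 4·9.5 = 38.
W^SO = (Σα)·X^SO − ½·4·(Σα)² = (4/2)·9.5² = 180.5.
Deadweight loss = W^SO − W^NE = 106.305.

106.305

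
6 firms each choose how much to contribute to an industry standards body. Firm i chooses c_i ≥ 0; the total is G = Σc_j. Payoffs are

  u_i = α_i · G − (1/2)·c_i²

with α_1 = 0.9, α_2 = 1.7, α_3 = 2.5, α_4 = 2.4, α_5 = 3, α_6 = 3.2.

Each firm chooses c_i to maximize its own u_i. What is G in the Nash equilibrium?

Firm i's FOC: ∂u_i/∂c_i = α_i − c_i = 0, so c_i* = α_i.
NE contributions = (0.9, 1.7, 2.5, 2.4, 3, 3.2); G = 13.7.

13.7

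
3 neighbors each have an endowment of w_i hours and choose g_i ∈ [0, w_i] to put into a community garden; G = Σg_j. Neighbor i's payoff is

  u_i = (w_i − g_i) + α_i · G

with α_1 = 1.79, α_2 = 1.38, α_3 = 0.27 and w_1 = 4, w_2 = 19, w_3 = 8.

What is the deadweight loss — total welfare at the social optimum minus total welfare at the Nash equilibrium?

19.52

∂u_i/∂g_i = α_i − 1, so neighbor i contributes w_i if α_i > 1, else 0.
α_i > 1 for i ∈ {1, 2}; NE contributions (4, 19, 0), G = 23.
W^NE = Σw_i − G^NE + (Σα_i)·G^NE = 31 + 2.44·23 = 87.12.
Planner: ∂(Σu_j)/∂g_i = Σα_j − 1 = 2.44 > 0, so everyone contributes w_i; G^SO = 31, W^SO = 31 + 2.44·31 = 106.64.
Deadweight loss = 19.52.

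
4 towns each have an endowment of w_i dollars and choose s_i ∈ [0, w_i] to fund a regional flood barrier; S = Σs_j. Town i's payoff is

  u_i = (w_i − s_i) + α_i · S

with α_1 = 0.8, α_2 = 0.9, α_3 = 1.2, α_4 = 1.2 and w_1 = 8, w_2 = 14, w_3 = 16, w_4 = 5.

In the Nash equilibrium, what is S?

∂u_i/∂s_i = α_i − 1, so town i contributes w_i if α_i > 1, else 0.
α_i > 1 for i ∈ {3, 4}; NE contributions (0, 0, 16, 5), S = 21.

21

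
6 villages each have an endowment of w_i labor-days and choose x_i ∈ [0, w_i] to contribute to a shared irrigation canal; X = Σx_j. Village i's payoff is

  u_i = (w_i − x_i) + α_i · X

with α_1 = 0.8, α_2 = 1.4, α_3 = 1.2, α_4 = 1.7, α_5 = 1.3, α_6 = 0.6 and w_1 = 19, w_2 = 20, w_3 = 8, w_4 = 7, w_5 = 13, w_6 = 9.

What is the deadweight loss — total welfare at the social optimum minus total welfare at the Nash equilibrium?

∂u_i/∂x_i = α_i − 1, so village i contributes w_i if α_i > 1, else 0.
α_i > 1 for i ∈ {2, 3, 4, 5}; NE contributions (0, 20, 8, 7, 13, 0), X = 48.
W^NE = Σw_i − X^NE + (Σα_i)·X^NE = 76 + 6·48 = 364.
Planner: ∂(Σu_j)/∂x_i = Σα_j − 1 = 6 > 0, so everyone contributes w_i; X^SO = 76, W^SO = 76 + 6·76 = 532.
Deadweight loss = 168.

168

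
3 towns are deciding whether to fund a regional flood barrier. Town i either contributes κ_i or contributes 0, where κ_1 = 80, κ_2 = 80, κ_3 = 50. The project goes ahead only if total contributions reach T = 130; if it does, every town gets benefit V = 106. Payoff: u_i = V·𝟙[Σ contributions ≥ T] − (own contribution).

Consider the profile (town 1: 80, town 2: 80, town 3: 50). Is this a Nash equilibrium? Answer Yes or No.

No

Total = 210 ≥ 130: provided.
Town 1 (pledges 80, payoff 26): dropping to 0 → total 130, payoff 106. Profitable deviation.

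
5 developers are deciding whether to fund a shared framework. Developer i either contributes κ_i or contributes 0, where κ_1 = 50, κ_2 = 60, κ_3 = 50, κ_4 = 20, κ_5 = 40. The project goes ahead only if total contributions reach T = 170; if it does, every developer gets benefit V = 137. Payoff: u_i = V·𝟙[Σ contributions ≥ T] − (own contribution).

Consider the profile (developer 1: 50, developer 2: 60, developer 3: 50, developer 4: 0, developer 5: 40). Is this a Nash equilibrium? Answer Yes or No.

Yes

Total = 200 ≥ 170: provided.
Developer 1 (pledges 50, payoff 87): dropping to 0 → total 150, payoff 0. No gain.
Developer 2 (pledges 60, payoff 77): dropping to 0 → total 140, payoff 0. No gain.
Developer 3 (pledges 50, payoff 87): dropping to 0 → total 150, payoff 0. No gain.
Developer 4 (pledges 0, payoff 137): pledging 20 → total 220, payoff 117. No gain.
Developer 5 (pledges 40, payoff 97): dropping to 0 → total 160, payoff 0. No gain.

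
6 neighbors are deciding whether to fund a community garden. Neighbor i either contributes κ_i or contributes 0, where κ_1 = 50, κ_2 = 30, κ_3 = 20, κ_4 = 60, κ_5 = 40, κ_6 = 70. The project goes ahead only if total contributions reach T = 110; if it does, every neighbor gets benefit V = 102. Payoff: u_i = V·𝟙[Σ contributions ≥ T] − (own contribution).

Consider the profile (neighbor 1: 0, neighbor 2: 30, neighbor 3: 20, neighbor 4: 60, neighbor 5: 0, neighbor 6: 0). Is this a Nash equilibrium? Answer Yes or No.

Total = 110 ≥ 110: provided.
Neighbor 1 (pledges 0, payoff 102): pledging 50 → total 160, payoff 52. No gain.
Neighbor 2 (pledges 30, payoff 72): dropping to 0 → total 80, payoff 0. No gain.
Neighbor 3 (pledges 20, payoff 82): dropping to 0 → total 90, payoff 0. No gain.
Neighbor 4 (pledges 60, payoff 42): dropping to 0 → total 50, payoff 0. No gain.
Neighbor 5 (pledges 0, payoff 102): pledging 40 → total 150, payoff 62. No gain.
Neighbor 6 (pledges 0, payoff 102): pledging 70 → total 180, payoff 32. No gain.

Yes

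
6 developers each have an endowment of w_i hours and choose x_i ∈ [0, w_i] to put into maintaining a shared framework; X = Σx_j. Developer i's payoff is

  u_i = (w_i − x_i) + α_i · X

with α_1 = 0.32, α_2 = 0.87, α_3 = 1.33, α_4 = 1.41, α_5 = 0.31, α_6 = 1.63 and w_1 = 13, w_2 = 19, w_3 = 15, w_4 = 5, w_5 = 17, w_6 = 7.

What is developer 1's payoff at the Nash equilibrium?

∂u_i/∂x_i = α_i − 1, so developer i contributes w_i if α_i > 1, else 0.
α_i > 1 for i ∈ {3, 4, 6}; NE contributions (0, 0, 15, 5, 0, 7), X = 27.
u_1 = (13 − 0) + 0.32·27 = 21.64.

21.64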